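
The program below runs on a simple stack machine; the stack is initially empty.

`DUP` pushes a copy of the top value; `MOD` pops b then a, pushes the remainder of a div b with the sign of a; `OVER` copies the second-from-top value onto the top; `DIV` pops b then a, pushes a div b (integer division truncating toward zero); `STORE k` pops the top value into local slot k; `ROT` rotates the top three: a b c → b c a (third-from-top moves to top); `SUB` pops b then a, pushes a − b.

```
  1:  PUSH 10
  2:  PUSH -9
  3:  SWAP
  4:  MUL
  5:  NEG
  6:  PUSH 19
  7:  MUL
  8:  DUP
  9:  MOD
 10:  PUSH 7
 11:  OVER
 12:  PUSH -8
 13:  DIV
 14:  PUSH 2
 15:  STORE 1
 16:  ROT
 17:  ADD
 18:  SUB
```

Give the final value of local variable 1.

PUSH 10 -> [10]
PUSH -9 -> [10, -9]
SWAP    -> [-9, 10]
MUL     -> [-90]
NEG     -> [90]
PUSH 19 -> [90, 19]
MUL     -> [1710]
DUP     -> [1710, 1710]
MOD     -> [0]
PUSH 7  -> [0, 7]
OVER    -> [0, 7, 0]
PUSH -8 -> [0, 7, 0, -8]
DIV     -> [0, 7, 0]
PUSH 2  -> [0, 7, 0, 2]
STORE 1 -> [0, 7, 0]
ROT     -> [7, 0, 0]
ADD     -> [7, 0]
SUB     -> [7]

2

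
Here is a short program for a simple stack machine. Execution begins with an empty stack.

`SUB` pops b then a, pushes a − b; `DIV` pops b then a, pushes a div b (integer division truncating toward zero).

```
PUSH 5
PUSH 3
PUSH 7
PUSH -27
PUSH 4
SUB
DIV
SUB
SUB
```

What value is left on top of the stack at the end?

2

PUSH 5   -> 5
PUSH 3   -> 5 3
PUSH 7   -> 5 3 7
PUSH -27 -> 5 3 7 -27
PUSH 4   -> 5 3 7 -27 4
SUB      -> 5 3 7 -31
DIV      -> 5 3 0
SUB      -> 5 3
SUB      -> 2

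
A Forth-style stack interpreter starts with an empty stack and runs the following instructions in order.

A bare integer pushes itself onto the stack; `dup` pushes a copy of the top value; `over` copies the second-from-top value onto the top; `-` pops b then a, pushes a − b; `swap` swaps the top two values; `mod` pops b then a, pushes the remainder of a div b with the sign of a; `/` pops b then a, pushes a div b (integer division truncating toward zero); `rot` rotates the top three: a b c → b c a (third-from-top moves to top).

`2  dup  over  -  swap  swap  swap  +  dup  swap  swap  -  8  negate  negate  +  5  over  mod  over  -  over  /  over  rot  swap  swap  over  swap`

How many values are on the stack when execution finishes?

2      : [2]
dup    : [2, 2]
over   : [2, 2, 2]
-      : [2, 0]
swap   : [0, 2]
swap   : [2, 0]
swap   : [0, 2]
+      : [2]
dup    : [2, 2]
swap   : [2, 2]
swap   : [2, 2]
-      : [0]
8      : [0, 8]
negate : [0, -8]
negate : [0, 8]
+      : [8]
5      : [8, 5]
over   : [8, 5, 8]
mod    : [8, 5]
over   : [8, 5, 8]
-      : [8, -3]
over   : [8, -3, 8]
/      : [8, 0]
over   : [8, 0, 8]
rot    : [0, 8, 8]
swap   : [0, 8, 8]
swap   : [0, 8, 8]
over   : [0, 8, 8, 8]
swap   : [0, 8, 8, 8]

4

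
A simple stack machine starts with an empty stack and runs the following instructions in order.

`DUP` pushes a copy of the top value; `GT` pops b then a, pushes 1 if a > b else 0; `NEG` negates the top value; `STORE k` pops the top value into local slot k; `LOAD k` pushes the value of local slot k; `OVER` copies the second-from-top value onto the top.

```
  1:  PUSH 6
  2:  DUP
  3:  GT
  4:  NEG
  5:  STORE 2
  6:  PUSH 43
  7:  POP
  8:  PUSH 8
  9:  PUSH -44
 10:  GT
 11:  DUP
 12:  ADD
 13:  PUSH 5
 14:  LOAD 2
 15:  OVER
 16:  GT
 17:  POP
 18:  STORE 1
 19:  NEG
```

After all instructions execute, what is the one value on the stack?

PUSH 6   : 6
DUP      : 6 6
GT       : 0
NEG      : 0
STORE 2  : (empty)
PUSH 43  : 43
POP      : (empty)
PUSH 8   : 8
PUSH -44 : 8 -44
GT       : 1
DUP      : 1 1
ADD      : 2
PUSH 5   : 2 5
LOAD 2   : 2 5 0
OVER     : 2 5 0 5
GT       : 2 5 0
POP      : 2 5
STORE 1  : 2
NEG      : -2

-2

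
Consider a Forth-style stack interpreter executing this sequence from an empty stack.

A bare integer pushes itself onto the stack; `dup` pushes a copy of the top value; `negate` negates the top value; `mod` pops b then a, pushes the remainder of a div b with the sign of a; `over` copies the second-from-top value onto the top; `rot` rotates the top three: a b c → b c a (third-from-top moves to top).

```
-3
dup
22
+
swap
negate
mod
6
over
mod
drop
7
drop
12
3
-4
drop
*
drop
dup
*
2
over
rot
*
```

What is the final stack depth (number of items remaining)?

2

-3     : -3
dup    : -3 -3
22     : -3 -3 22
+      : -3 19
swap   : 19 -3
negate : 19 3
mod    : 1
6      : 1 6
over   : 1 6 1
mod    : 1 0
drop   : 1
7      : 1 7
drop   : 1
12     : 1 12
3      : 1 12 3
-4     : 1 12 3 -4
drop   : 1 12 3
*      : 1 36
drop   : 1
dup    : 1 1
*      : 1
2      : 1 2
over   : 1 2 1
rot    : 2 1 1
*      : 2 1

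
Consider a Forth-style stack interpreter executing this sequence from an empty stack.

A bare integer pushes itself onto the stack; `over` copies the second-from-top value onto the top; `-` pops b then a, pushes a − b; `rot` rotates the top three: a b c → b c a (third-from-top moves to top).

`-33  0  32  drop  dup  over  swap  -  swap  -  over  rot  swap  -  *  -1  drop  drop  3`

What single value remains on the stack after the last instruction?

3

-33  : -33
0    : -33 0
32   : -33 0 32
drop : -33 0
dup  : -33 0 0
over : -33 0 0 0
swap : -33 0 0 0
-    : -33 0 0
swap : -33 0 0
-    : -33 0
over : -33 0 -33
rot  : 0 -33 -33
swap : 0 -33 -33
-    : 0 0
*    : 0
-1   : 0 -1
drop : 0
drop : (empty)
3    : 3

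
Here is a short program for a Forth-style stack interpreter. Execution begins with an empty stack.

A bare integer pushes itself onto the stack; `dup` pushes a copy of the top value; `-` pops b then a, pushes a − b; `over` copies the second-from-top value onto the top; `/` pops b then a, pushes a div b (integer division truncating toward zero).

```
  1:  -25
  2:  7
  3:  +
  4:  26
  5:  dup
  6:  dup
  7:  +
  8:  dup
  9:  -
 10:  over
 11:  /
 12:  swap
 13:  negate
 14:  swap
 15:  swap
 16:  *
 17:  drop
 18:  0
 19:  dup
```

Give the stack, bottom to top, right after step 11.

-25  → [-25]
7    → [-25, 7]
+    → [-18]
26   → [-18, 26]
dup  → [-18, 26, 26]
dup  → [-18, 26, 26, 26]
+    → [-18, 26, 52]
dup  → [-18, 26, 52, 52]
-    → [-18, 26, 0]
over → [-18, 26, 0, 26]
/    → [-18, 26, 0]

[-18, 26, 0]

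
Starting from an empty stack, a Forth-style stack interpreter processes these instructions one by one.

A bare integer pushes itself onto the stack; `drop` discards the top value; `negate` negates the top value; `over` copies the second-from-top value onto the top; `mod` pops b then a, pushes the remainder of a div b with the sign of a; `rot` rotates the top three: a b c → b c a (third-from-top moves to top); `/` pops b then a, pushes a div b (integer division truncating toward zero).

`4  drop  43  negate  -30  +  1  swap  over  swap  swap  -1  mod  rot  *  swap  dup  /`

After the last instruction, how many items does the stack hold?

2

4      : 4
drop   : (empty)
43     : 43
negate : -43
-30    : -43 -30
+      : -73
1      : -73 1
swap   : 1 -73
over   : 1 -73 1
swap   : 1 1 -73
swap   : 1 -73 1
-1     : 1 -73 1 -1
mod    : 1 -73 0
rot    : -73 0 1
*      : -73 0
swap   : 0 -73
dup    : 0 -73 -73
/      : 0 1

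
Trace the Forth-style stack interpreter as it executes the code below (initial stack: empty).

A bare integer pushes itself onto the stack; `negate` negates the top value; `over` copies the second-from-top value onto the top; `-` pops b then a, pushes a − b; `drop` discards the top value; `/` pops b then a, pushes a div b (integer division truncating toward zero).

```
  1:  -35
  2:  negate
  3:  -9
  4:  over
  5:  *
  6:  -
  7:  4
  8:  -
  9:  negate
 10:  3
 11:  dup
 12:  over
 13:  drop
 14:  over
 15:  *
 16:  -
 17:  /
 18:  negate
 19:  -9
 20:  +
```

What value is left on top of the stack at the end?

-66

-35    -> -35
negate -> 35
-9     -> 35 -9
over   -> 35 -9 35
*      -> 35 -315
-      -> 350
4      -> 350 4
-      -> 346
negate -> -346
3      -> -346 3
dup    -> -346 3 3
over   -> -346 3 3 3
drop   -> -346 3 3
over   -> -346 3 3 3
*      -> -346 3 9
-      -> -346 -6
/      -> 57
negate -> -57
-9     -> -57 -9
+      -> -66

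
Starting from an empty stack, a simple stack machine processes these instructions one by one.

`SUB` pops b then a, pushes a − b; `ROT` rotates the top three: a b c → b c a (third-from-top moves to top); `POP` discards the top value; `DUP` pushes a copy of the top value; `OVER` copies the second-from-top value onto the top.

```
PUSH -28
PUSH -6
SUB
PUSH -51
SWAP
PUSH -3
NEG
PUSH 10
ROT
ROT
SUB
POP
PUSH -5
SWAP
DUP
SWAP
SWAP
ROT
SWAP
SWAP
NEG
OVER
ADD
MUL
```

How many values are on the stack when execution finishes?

3

PUSH -28 : -28
PUSH -6  : -28 -6
SUB      : -22
PUSH -51 : -22 -51
SWAP     : -51 -22
PUSH -3  : -51 -22 -3
NEG      : -51 -22 3
PUSH 10  : -51 -22 3 10
ROT      : -51 3 10 -22
ROT      : -51 10 -22 3
SUB      : -51 10 -25
POP      : -51 10
PUSH -5  : -51 10 -5
SWAP     : -51 -5 10
DUP      : -51 -5 10 10
SWAP     : -51 -5 10 10
SWAP     : -51 -5 10 10
ROT      : -51 10 10 -5
SWAP     : -51 10 -5 10
SWAP     : -51 10 10 -5
NEG      : -51 10 10 5
OVER     : -51 10 10 5 10
ADD      : -51 10 10 15
MUL      : -51 10 150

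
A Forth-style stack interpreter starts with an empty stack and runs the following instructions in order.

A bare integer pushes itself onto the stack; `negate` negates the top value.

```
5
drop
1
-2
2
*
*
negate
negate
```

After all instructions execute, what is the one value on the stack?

-4

5      -> 5
drop   -> (empty)
1      -> 1
-2     -> 1 -2
2      -> 1 -2 2
*      -> 1 -4
*      -> -4
negate -> 4
negate -> -4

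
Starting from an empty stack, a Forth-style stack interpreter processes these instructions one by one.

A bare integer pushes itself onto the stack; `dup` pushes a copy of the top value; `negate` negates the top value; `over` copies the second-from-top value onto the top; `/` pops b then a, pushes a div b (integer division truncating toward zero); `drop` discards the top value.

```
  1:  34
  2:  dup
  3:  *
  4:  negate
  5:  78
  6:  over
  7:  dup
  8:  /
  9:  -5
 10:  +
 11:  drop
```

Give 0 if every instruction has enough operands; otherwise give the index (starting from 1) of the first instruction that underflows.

34     → [34]
dup    → [34, 34]
*      → [1156]
negate → [-1156]
78     → [-1156, 78]
over   → [-1156, 78, -1156]
dup    → [-1156, 78, -1156, -1156]
/      → [-1156, 78, 1]
-5     → [-1156, 78, 1, -5]
+      → [-1156, 78, -4]
drop   → [-1156, 78]

0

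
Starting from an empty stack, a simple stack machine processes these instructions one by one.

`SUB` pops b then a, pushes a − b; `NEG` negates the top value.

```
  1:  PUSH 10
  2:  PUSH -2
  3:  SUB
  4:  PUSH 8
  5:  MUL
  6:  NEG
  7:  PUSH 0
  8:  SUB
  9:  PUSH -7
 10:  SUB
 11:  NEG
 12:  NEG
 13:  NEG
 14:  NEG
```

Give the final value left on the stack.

PUSH 10 : [10]
PUSH -2 : [10, -2]
SUB     : [12]
PUSH 8  : [12, 8]
MUL     : [96]
NEG     : [-96]
PUSH 0  : [-96, 0]
SUB     : [-96]
PUSH -7 : [-96, -7]
SUB     : [-89]
NEG     : [89]
NEG     : [-89]
NEG     : [89]
NEG     : [-89]

-89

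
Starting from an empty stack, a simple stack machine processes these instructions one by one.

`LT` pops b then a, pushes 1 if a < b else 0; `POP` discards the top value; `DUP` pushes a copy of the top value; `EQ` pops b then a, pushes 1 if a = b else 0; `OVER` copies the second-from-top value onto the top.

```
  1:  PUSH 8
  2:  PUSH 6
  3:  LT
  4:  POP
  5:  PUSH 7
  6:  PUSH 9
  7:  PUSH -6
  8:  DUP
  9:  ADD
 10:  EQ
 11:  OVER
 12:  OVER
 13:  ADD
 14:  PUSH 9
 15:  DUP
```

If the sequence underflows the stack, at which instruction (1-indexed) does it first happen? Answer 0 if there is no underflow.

PUSH 8  -> 8
PUSH 6  -> 8 6
LT      -> 0
POP     -> (empty)
PUSH 7  -> 7
PUSH 9  -> 7 9
PUSH -6 -> 7 9 -6
DUP     -> 7 9 -6 -6
ADD     -> 7 9 -12
EQ      -> 7 0
OVER    -> 7 0 7
OVER    -> 7 0 7 0
ADD     -> 7 0 7
PUSH 9  -> 7 0 7 9
DUP     -> 7 0 7 9 9

0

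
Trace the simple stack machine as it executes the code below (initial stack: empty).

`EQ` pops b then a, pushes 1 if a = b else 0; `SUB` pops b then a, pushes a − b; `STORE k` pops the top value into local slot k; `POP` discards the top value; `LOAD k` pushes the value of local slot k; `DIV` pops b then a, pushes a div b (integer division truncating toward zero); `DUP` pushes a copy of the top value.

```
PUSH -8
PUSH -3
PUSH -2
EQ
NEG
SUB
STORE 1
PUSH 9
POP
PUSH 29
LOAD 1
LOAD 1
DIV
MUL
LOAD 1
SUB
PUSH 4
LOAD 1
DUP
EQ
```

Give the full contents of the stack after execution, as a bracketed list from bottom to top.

PUSH -8 -> [-8]
PUSH -3 -> [-8, -3]
PUSH -2 -> [-8, -3, -2]
EQ      -> [-8, 0]
NEG     -> [-8, 0]
SUB     -> [-8]
STORE 1 -> []
PUSH 9  -> [9]
POP     -> []
PUSH 29 -> [29]
LOAD 1  -> [29, -8]
LOAD 1  -> [29, -8, -8]
DIV     -> [29, 1]
MUL     -> [29]
LOAD 1  -> [29, -8]
SUB     -> [37]
PUSH 4  -> [37, 4]
LOAD 1  -> [37, 4, -8]
DUP     -> [37, 4, -8, -8]
EQ      -> [37, 4, 1]

[37, 4, 1]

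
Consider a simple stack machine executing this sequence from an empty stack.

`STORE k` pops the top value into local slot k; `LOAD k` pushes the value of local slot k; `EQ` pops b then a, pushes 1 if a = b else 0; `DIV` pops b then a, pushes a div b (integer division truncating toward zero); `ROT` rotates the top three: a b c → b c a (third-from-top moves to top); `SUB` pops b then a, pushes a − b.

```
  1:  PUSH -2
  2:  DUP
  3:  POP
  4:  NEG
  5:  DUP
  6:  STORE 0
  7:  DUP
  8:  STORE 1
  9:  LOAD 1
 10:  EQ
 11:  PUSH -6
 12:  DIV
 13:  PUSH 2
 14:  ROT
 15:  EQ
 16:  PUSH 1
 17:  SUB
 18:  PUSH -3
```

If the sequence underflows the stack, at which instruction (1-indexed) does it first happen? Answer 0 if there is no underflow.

PUSH -2  [-2]
DUP      [-2, -2]
POP      [-2]
NEG      [2]
DUP      [2, 2]
STORE 0  [2]
DUP      [2, 2]
STORE 1  [2]
LOAD 1   [2, 2]
EQ       [1]
PUSH -6  [1, -6]
DIV      [0]
PUSH 2   [0, 2]
ROT  — needs 3 operands, stack has 2 → underflow

14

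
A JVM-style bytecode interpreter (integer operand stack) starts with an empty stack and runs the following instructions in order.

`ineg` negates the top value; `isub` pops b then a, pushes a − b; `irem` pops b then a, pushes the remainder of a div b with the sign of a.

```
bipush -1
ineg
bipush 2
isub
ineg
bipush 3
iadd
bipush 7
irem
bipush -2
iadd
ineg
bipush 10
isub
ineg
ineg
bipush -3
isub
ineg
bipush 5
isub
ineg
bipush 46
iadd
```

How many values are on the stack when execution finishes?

bipush -1 → [-1]
ineg      → [1]
bipush 2  → [1, 2]
isub      → [-1]
ineg      → [1]
bipush 3  → [1, 3]
iadd      → [4]
bipush 7  → [4, 7]
irem      → [4]
bipush -2 → [4, -2]
iadd      → [2]
ineg      → [-2]
bipush 10 → [-2, 10]
isub      → [-12]
ineg      → [12]
ineg      → [-12]
bipush -3 → [-12, -3]
isub      → [-9]
ineg      → [9]
bipush 5  → [9, 5]
isub      → [4]
ineg      → [-4]
bipush 46 → [-4, 46]
iadd      → [42]

1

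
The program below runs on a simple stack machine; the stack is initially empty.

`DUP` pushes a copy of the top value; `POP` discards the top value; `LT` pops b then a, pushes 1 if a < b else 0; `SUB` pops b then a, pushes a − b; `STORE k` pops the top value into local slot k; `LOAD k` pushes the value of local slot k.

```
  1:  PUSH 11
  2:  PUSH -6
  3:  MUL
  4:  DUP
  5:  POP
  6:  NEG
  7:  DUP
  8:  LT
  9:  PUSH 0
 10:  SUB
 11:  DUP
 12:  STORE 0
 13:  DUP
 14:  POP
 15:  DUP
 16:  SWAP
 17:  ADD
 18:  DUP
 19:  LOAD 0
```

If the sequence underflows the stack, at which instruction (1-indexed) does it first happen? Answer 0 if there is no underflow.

PUSH 11 -> [11]
PUSH -6 -> [11, -6]
MUL     -> [-66]
DUP     -> [-66, -66]
POP     -> [-66]
NEG     -> [66]
DUP     -> [66, 66]
LT      -> [0]
PUSH 0  -> [0, 0]
SUB     -> [0]
DUP     -> [0, 0]
STORE 0 -> [0]
DUP     -> [0, 0]
POP     -> [0]
DUP     -> [0, 0]
SWAP    -> [0, 0]
ADD     -> [0]
DUP     -> [0, 0]
LOAD 0  -> [0, 0, 0]

0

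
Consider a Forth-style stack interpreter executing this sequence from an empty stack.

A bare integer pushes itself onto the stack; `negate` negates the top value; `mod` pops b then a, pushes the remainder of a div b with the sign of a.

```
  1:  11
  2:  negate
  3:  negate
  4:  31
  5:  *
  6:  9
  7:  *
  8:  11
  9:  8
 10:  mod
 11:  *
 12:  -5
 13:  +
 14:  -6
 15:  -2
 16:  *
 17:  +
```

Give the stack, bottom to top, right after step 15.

11     -> [11]
negate -> [-11]
negate -> [11]
31     -> [11, 31]
*      -> [341]
9      -> [341, 9]
*      -> [3069]
11     -> [3069, 11]
8      -> [3069, 11, 8]
mod    -> [3069, 3]
*      -> [9207]
-5     -> [9207, -5]
+      -> [9202]
-6     -> [9202, -6]
-2     -> [9202, -6, -2]

[9202, -6, -2]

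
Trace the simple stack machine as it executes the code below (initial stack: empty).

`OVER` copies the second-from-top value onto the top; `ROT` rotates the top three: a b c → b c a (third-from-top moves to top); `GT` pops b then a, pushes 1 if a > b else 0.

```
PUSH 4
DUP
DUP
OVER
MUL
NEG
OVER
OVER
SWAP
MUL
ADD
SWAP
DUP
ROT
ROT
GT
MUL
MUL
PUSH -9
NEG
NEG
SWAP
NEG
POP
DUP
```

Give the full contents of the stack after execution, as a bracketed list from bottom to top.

PUSH 4  → [4]
DUP     → [4, 4]
DUP     → [4, 4, 4]
OVER    → [4, 4, 4, 4]
MUL     → [4, 4, 16]
NEG     → [4, 4, -16]
OVER    → [4, 4, -16, 4]
OVER    → [4, 4, -16, 4, -16]
SWAP    → [4, 4, -16, -16, 4]
MUL     → [4, 4, -16, -64]
ADD     → [4, 4, -80]
SWAP    → [4, -80, 4]
DUP     → [4, -80, 4, 4]
ROT     → [4, 4, 4, -80]
ROT     → [4, 4, -80, 4]
GT      → [4, 4, 0]
MUL     → [4, 0]
MUL     → [0]
PUSH -9 → [0, -9]
NEG     → [0, 9]
NEG     → [0, -9]
SWAP    → [-9, 0]
NEG     → [-9, 0]
POP     → [-9]
DUP     → [-9, -9]

[-9, -9]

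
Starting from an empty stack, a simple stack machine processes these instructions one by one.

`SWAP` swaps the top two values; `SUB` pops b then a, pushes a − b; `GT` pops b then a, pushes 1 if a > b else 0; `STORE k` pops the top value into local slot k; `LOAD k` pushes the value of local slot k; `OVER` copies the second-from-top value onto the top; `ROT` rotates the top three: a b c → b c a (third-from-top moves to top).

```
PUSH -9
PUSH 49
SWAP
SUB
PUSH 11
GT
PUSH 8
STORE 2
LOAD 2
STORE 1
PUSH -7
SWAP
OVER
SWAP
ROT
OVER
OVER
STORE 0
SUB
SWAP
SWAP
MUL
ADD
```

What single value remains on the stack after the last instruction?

PUSH -9 → [-9]
PUSH 49 → [-9, 49]
SWAP    → [49, -9]
SUB     → [58]
PUSH 11 → [58, 11]
GT      → [1]
PUSH 8  → [1, 8]
STORE 2 → [1]
LOAD 2  → [1, 8]
STORE 1 → [1]
PUSH -7 → [1, -7]
SWAP    → [-7, 1]
OVER    → [-7, 1, -7]
SWAP    → [-7, -7, 1]
ROT     → [-7, 1, -7]
OVER    → [-7, 1, -7, 1]
OVER    → [-7, 1, -7, 1, -7]
STORE 0 → [-7, 1, -7, 1]
SUB     → [-7, 1, -8]
SWAP    → [-7, -8, 1]
SWAP    → [-7, 1, -8]
MUL     → [-7, -8]
ADD     → [-15]

-15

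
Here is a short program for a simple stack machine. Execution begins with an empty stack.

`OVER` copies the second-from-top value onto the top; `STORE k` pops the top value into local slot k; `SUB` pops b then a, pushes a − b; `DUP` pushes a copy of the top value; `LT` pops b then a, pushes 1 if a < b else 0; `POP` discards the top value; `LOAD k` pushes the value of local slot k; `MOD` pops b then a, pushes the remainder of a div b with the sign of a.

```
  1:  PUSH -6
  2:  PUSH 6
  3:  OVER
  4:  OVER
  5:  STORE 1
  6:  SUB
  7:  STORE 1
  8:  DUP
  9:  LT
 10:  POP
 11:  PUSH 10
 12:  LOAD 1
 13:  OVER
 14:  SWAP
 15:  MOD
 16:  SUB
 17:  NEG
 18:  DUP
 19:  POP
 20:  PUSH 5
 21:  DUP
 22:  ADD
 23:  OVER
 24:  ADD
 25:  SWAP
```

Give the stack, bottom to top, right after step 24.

[0, 10]

PUSH -6 : -6
PUSH 6  : -6 6
OVER    : -6 6 -6
OVER    : -6 6 -6 6
STORE 1 : -6 6 -6
SUB     : -6 12
STORE 1 : -6
DUP     : -6 -6
LT      : 0
POP     : (empty)
PUSH 10 : 10
LOAD 1  : 10 12
OVER    : 10 12 10
SWAP    : 10 10 12
MOD     : 10 10
SUB     : 0
NEG     : 0
DUP     : 0 0
POP     : 0
PUSH 5  : 0 5
DUP     : 0 5 5
ADD     : 0 10
OVER    : 0 10 0
ADD     : 0 10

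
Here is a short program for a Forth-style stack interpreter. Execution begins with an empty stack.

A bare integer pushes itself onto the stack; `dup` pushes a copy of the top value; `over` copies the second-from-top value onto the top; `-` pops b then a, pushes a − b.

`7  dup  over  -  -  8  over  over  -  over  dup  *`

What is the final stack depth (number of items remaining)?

4

7     [7]
dup   [7, 7]
over  [7, 7, 7]
-     [7, 0]
-     [7]
8     [7, 8]
over  [7, 8, 7]
over  [7, 8, 7, 8]
-     [7, 8, -1]
over  [7, 8, -1, 8]
dup   [7, 8, -1, 8, 8]
*     [7, 8, -1, 64]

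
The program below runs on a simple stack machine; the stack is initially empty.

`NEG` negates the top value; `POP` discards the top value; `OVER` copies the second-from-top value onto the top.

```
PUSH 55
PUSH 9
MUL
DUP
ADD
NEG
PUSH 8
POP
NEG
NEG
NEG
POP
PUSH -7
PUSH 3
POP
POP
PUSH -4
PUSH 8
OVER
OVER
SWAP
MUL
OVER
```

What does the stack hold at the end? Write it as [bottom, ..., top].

[-4, 8, -32, 8]

PUSH 55  [55]
PUSH 9   [55, 9]
MUL      [495]
DUP      [495, 495]
ADD      [990]
NEG      [-990]
PUSH 8   [-990, 8]
POP      [-990]
NEG      [990]
NEG      [-990]
NEG      [990]
POP      []
PUSH -7  [-7]
PUSH 3   [-7, 3]
POP      [-7]
POP      []
PUSH -4  [-4]
PUSH 8   [-4, 8]
OVER     [-4, 8, -4]
OVER     [-4, 8, -4, 8]
SWAP     [-4, 8, 8, -4]
MUL      [-4, 8, -32]
OVER     [-4, 8, -32, 8]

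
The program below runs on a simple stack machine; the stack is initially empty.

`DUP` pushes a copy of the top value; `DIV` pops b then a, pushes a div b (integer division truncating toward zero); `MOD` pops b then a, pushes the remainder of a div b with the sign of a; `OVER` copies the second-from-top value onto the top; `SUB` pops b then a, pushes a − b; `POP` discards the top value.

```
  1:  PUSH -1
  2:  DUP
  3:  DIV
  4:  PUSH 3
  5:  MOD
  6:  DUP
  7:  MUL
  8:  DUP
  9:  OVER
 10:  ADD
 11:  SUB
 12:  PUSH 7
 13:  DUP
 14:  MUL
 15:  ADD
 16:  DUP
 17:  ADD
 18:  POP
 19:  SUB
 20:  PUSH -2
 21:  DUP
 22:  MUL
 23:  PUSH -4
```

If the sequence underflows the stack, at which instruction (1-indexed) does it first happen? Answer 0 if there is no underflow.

19

PUSH -1 → -1
DUP     → -1 -1
DIV     → 1
PUSH 3  → 1 3
MOD     → 1
DUP     → 1 1
MUL     → 1
DUP     → 1 1
OVER    → 1 1 1
ADD     → 1 2
SUB     → -1
PUSH 7  → -1 7
DUP     → -1 7 7
MUL     → -1 49
ADD     → 48
DUP     → 48 48
ADD     → 96
POP     → (empty)
SUB  — needs 2 operands, stack has 0 → underflow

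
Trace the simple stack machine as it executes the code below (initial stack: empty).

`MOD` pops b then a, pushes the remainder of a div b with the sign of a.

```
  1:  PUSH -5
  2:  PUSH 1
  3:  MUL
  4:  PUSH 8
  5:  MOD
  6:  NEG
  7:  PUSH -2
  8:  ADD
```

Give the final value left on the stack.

3

PUSH -5 -> [-5]
PUSH 1  -> [-5, 1]
MUL     -> [-5]
PUSH 8  -> [-5, 8]
MOD     -> [-5]
NEG     -> [5]
PUSH -2 -> [5, -2]
ADD     -> [3]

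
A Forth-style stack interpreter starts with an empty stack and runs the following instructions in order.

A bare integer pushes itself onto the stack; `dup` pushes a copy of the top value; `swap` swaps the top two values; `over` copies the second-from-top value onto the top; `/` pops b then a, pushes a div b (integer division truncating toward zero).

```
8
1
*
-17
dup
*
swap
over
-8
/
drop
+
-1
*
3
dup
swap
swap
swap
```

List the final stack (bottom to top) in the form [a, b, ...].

8    → 8
1    → 8 1
*    → 8
-17  → 8 -17
dup  → 8 -17 -17
*    → 8 289
swap → 289 8
over → 289 8 289
-8   → 289 8 289 -8
/    → 289 8 -36
drop → 289 8
+    → 297
-1   → 297 -1
*    → -297
3    → -297 3
dup  → -297 3 3
swap → -297 3 3
swap → -297 3 3
swap → -297 3 3

[-297, 3, 3]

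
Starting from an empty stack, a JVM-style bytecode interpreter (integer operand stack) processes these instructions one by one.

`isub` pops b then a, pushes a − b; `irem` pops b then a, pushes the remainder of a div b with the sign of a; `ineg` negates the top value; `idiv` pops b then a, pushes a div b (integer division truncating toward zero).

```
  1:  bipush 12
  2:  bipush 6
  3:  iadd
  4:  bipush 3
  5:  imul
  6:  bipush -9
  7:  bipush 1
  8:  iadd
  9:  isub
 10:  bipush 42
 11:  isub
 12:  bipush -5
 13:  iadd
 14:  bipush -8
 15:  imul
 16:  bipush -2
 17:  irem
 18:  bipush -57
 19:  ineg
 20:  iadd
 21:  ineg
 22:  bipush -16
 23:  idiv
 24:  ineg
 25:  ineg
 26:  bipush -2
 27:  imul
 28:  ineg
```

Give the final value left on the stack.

bipush 12  : 12
bipush 6   : 12 6
iadd       : 18
bipush 3   : 18 3
imul       : 54
bipush -9  : 54 -9
bipush 1   : 54 -9 1
iadd       : 54 -8
isub       : 62
bipush 42  : 62 42
isub       : 20
bipush -5  : 20 -5
iadd       : 15
bipush -8  : 15 -8
imul       : -120
bipush -2  : -120 -2
irem       : 0
bipush -57 : 0 -57
ineg       : 0 57
iadd       : 57
ineg       : -57
bipush -16 : -57 -16
idiv       : 3
ineg       : -3
ineg       : 3
bipush -2  : 3 -2
imul       : -6
ineg       : 6

6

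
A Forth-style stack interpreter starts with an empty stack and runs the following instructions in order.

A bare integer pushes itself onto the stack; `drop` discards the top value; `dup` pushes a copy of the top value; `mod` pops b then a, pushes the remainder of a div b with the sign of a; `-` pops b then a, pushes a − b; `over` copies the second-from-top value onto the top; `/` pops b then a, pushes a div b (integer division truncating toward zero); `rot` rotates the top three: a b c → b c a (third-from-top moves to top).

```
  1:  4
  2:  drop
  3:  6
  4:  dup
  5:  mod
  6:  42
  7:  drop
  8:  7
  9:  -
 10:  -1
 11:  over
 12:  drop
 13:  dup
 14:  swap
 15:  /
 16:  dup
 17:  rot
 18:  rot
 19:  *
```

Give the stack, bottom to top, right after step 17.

[1, 1, -7]

4    -> 4
drop -> (empty)
6    -> 6
dup  -> 6 6
mod  -> 0
42   -> 0 42
drop -> 0
7    -> 0 7
-    -> -7
-1   -> -7 -1
over -> -7 -1 -7
drop -> -7 -1
dup  -> -7 -1 -1
swap -> -7 -1 -1
/    -> -7 1
dup  -> -7 1 1
rot  -> 1 1 -7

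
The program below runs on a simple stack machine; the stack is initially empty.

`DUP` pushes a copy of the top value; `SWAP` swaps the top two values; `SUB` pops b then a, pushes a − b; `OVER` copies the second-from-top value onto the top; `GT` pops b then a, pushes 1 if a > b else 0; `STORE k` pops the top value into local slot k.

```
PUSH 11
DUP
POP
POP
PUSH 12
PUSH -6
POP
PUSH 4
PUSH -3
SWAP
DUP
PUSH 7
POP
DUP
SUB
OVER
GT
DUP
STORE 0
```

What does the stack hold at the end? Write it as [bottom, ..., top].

[12, -3, 4, 0]

PUSH 11  [11]
DUP      [11, 11]
POP      [11]
POP      []
PUSH 12  [12]
PUSH -6  [12, -6]
POP      [12]
PUSH 4   [12, 4]
PUSH -3  [12, 4, -3]
SWAP     [12, -3, 4]
DUP      [12, -3, 4, 4]
PUSH 7   [12, -3, 4, 4, 7]
POP      [12, -3, 4, 4]
DUP      [12, -3, 4, 4, 4]
SUB      [12, -3, 4, 0]
OVER     [12, -3, 4, 0, 4]
GT       [12, -3, 4, 0]
DUP      [12, -3, 4, 0, 0]
STORE 0  [12, -3, 4, 0]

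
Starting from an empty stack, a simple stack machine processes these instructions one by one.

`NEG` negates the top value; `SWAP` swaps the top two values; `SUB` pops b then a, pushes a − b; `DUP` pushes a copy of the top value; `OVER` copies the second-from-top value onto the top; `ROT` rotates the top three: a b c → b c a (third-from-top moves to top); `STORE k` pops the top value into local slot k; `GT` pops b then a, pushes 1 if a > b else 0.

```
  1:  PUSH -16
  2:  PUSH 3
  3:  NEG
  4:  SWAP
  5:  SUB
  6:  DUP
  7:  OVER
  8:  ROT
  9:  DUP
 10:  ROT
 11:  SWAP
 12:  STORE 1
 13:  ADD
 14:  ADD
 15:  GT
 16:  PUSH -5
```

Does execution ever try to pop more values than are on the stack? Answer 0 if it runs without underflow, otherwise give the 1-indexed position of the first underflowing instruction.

15

PUSH -16 : -16
PUSH 3   : -16 3
NEG      : -16 -3
SWAP     : -3 -16
SUB      : 13
DUP      : 13 13
OVER     : 13 13 13
ROT      : 13 13 13
DUP      : 13 13 13 13
ROT      : 13 13 13 13
SWAP     : 13 13 13 13
STORE 1  : 13 13 13
ADD      : 13 26
ADD      : 39
GT  — needs 2 operands, stack has 1 → underflow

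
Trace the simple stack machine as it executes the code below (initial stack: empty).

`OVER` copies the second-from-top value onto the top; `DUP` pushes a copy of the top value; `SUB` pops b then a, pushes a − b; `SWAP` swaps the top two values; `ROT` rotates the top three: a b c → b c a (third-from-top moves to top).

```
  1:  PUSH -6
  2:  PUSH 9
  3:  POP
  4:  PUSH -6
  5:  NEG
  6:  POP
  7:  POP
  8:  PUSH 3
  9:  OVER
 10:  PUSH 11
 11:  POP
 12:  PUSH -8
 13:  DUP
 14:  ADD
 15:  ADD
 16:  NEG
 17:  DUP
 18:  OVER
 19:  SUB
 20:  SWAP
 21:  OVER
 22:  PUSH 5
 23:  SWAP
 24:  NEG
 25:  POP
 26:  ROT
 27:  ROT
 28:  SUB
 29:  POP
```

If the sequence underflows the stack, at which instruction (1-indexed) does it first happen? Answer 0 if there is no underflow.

PUSH -6  [-6]
PUSH 9   [-6, 9]
POP      [-6]
PUSH -6  [-6, -6]
NEG      [-6, 6]
POP      [-6]
POP      []
PUSH 3   [3]
OVER  — needs 2 operands, stack has 1 → underflow

9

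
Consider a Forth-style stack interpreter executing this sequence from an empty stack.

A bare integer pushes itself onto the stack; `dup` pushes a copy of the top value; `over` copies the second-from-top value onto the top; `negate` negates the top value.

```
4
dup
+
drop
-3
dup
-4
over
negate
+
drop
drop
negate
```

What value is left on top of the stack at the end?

4      -> [4]
dup    -> [4, 4]
+      -> [8]
drop   -> []
-3     -> [-3]
dup    -> [-3, -3]
-4     -> [-3, -3, -4]
over   -> [-3, -3, -4, -3]
negate -> [-3, -3, -4, 3]
+      -> [-3, -3, -1]
drop   -> [-3, -3]
drop   -> [-3]
negate -> [3]

3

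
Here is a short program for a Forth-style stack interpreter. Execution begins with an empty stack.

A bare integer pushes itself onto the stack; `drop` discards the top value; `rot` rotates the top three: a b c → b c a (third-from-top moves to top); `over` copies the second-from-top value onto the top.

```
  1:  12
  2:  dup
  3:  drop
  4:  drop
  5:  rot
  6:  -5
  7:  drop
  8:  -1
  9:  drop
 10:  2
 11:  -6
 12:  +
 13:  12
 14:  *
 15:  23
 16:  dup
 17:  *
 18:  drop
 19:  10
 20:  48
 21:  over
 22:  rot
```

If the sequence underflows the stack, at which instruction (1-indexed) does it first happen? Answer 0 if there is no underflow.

12   : 12
dup  : 12 12
drop : 12
drop : (empty)
rot  — needs 3 operands, stack has 0 → underflow

5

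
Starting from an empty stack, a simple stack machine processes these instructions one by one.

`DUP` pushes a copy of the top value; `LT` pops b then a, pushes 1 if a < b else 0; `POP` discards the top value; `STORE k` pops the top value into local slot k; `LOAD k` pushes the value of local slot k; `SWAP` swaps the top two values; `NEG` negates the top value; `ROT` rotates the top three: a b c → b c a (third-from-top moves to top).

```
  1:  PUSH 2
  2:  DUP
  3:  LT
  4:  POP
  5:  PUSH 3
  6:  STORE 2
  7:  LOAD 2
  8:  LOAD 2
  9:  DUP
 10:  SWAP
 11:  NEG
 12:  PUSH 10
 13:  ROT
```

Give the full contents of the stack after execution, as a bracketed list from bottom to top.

PUSH 2   [2]
DUP      [2, 2]
LT       [0]
POP      []
PUSH 3   [3]
STORE 2  []
LOAD 2   [3]
LOAD 2   [3, 3]
DUP      [3, 3, 3]
SWAP     [3, 3, 3]
NEG      [3, 3, -3]
PUSH 10  [3, 3, -3, 10]
ROT      [3, -3, 10, 3]

[3, -3, 10, 3]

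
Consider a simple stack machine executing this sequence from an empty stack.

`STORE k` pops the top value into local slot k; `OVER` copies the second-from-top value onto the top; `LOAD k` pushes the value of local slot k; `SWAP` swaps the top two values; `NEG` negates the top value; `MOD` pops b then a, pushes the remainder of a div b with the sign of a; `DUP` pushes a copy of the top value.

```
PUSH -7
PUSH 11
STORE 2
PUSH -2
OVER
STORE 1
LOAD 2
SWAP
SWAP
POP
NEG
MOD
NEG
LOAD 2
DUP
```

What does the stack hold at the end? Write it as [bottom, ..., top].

PUSH -7 -> [-7]
PUSH 11 -> [-7, 11]
STORE 2 -> [-7]
PUSH -2 -> [-7, -2]
OVER    -> [-7, -2, -7]
STORE 1 -> [-7, -2]
LOAD 2  -> [-7, -2, 11]
SWAP    -> [-7, 11, -2]
SWAP    -> [-7, -2, 11]
POP     -> [-7, -2]
NEG     -> [-7, 2]
MOD     -> [-1]
NEG     -> [1]
LOAD 2  -> [1, 11]
DUP     -> [1, 11, 11]

[1, 11, 11]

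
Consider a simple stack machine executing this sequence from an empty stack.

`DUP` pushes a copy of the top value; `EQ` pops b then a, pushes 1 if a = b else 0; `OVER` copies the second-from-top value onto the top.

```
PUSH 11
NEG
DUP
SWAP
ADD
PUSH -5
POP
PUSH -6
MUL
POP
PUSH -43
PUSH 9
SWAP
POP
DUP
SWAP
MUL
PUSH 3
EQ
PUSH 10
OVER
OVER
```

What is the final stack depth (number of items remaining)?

PUSH 11  : [11]
NEG      : [-11]
DUP      : [-11, -11]
SWAP     : [-11, -11]
ADD      : [-22]
PUSH -5  : [-22, -5]
POP      : [-22]
PUSH -6  : [-22, -6]
MUL      : [132]
POP      : []
PUSH -43 : [-43]
PUSH 9   : [-43, 9]
SWAP     : [9, -43]
POP      : [9]
DUP      : [9, 9]
SWAP     : [9, 9]
MUL      : [81]
PUSH 3   : [81, 3]
EQ       : [0]
PUSH 10  : [0, 10]
OVER     : [0, 10, 0]
OVER     : [0, 10, 0, 10]

4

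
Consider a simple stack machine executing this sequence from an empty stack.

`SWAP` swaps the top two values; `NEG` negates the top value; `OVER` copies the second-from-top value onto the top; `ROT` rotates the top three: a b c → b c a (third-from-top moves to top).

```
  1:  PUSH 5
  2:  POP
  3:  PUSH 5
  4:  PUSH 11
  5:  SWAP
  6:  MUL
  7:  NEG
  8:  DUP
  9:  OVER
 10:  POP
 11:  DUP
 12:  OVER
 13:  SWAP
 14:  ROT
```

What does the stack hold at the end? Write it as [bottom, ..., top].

[-55, -55, -55, -55]

PUSH 5   [5]
POP      []
PUSH 5   [5]
PUSH 11  [5, 11]
SWAP     [11, 5]
MUL      [55]
NEG      [-55]
DUP      [-55, -55]
OVER     [-55, -55, -55]
POP      [-55, -55]
DUP      [-55, -55, -55]
OVER     [-55, -55, -55, -55]
SWAP     [-55, -55, -55, -55]
ROT      [-55, -55, -55, -55]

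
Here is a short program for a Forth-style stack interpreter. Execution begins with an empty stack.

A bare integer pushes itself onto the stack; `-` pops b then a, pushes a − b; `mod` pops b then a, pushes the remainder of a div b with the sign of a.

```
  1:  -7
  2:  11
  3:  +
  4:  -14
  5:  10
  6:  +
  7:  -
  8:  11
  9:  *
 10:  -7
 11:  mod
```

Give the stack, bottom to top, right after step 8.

-7  -> -7
11  -> -7 11
+   -> 4
-14 -> 4 -14
10  -> 4 -14 10
+   -> 4 -4
-   -> 8
11  -> 8 11

[8, 11]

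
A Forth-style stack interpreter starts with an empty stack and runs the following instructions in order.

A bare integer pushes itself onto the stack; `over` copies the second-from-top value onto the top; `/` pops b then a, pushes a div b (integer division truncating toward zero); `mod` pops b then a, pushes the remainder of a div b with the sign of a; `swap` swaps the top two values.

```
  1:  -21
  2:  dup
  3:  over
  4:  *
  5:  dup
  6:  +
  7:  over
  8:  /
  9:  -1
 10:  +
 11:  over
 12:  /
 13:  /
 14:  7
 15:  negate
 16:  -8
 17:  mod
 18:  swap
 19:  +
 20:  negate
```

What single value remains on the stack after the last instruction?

17

-21    -> [-21]
dup    -> [-21, -21]
over   -> [-21, -21, -21]
*      -> [-21, 441]
dup    -> [-21, 441, 441]
+      -> [-21, 882]
over   -> [-21, 882, -21]
/      -> [-21, -42]
-1     -> [-21, -42, -1]
+      -> [-21, -43]
over   -> [-21, -43, -21]
/      -> [-21, 2]
/      -> [-10]
7      -> [-10, 7]
negate -> [-10, -7]
-8     -> [-10, -7, -8]
mod    -> [-10, -7]
swap   -> [-7, -10]
+      -> [-17]
negate -> [17]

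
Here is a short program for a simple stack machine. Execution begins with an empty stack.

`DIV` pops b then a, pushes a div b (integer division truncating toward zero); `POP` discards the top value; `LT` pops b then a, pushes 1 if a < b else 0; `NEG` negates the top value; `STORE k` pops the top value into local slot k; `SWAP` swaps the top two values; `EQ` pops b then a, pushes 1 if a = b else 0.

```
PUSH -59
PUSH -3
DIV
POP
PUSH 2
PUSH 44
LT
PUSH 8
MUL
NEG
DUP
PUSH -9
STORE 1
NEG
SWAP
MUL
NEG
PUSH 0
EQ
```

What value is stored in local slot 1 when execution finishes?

-9

PUSH -59  [-59]
PUSH -3   [-59, -3]
DIV       [19]
POP       []
PUSH 2    [2]
PUSH 44   [2, 44]
LT        [1]
PUSH 8    [1, 8]
MUL       [8]
NEG       [-8]
DUP       [-8, -8]
PUSH -9   [-8, -8, -9]
STORE 1   [-8, -8]
NEG       [-8, 8]
SWAP      [8, -8]
MUL       [-64]
NEG       [64]
PUSH 0    [64, 0]
EQ        [0]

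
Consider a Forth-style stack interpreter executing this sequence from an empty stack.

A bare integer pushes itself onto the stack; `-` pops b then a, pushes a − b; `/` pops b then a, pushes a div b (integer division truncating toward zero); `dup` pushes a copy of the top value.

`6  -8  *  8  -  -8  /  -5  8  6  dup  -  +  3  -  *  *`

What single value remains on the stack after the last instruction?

6   : [6]
-8  : [6, -8]
*   : [-48]
8   : [-48, 8]
-   : [-56]
-8  : [-56, -8]
/   : [7]
-5  : [7, -5]
8   : [7, -5, 8]
6   : [7, -5, 8, 6]
dup : [7, -5, 8, 6, 6]
-   : [7, -5, 8, 0]
+   : [7, -5, 8]
3   : [7, -5, 8, 3]
-   : [7, -5, 5]
*   : [7, -25]
*   : [-175]

-175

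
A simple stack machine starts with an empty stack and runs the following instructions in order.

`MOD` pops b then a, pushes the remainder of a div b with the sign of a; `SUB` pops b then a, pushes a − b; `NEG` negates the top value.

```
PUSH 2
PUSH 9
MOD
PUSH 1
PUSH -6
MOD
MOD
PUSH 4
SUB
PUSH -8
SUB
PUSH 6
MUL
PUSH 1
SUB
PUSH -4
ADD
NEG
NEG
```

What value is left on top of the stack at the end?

19

PUSH 2  → 2
PUSH 9  → 2 9
MOD     → 2
PUSH 1  → 2 1
PUSH -6 → 2 1 -6
MOD     → 2 1
MOD     → 0
PUSH 4  → 0 4
SUB     → -4
PUSH -8 → -4 -8
SUB     → 4
PUSH 6  → 4 6
MUL     → 24
PUSH 1  → 24 1
SUB     → 23
PUSH -4 → 23 -4
ADD     → 19
NEG     → -19
NEG     → 19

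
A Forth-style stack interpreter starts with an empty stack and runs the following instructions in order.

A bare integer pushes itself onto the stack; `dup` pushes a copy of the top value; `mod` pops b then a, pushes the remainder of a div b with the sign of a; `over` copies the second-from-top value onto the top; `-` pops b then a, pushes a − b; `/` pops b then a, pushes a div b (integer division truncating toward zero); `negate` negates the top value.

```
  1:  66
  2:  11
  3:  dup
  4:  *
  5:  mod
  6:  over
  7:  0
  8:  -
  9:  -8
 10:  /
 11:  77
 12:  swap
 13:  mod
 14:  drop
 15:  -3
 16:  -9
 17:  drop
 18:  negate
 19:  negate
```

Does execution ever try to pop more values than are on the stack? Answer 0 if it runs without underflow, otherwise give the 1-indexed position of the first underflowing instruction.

6

66   66
11   66 11
dup  66 11 11
*    66 121
mod  66
over  — needs 2 operands, stack has 1 → underflow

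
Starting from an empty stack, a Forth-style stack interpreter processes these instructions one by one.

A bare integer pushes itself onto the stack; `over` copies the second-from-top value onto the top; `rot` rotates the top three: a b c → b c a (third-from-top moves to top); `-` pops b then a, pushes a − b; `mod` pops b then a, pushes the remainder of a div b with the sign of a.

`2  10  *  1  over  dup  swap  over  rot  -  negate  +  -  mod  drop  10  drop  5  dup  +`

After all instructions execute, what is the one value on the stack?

2      → 2
10     → 2 10
*      → 20
1      → 20 1
over   → 20 1 20
dup    → 20 1 20 20
swap   → 20 1 20 20
over   → 20 1 20 20 20
rot    → 20 1 20 20 20
-      → 20 1 20 0
negate → 20 1 20 0
+      → 20 1 20
-      → 20 -19
mod    → 1
drop   → (empty)
10     → 10
drop   → (empty)
5      → 5
dup    → 5 5
+      → 10

10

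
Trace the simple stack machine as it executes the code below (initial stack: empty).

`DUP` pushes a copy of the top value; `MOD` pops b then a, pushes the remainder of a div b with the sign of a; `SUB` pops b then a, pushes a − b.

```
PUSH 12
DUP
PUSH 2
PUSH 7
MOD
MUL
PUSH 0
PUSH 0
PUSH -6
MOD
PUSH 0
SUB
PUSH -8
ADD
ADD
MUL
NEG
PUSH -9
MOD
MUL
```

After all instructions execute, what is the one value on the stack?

PUSH 12 → 12
DUP     → 12 12
PUSH 2  → 12 12 2
PUSH 7  → 12 12 2 7
MOD     → 12 12 2
MUL     → 12 24
PUSH 0  → 12 24 0
PUSH 0  → 12 24 0 0
PUSH -6 → 12 24 0 0 -6
MOD     → 12 24 0 0
PUSH 0  → 12 24 0 0 0
SUB     → 12 24 0 0
PUSH -8 → 12 24 0 0 -8
ADD     → 12 24 0 -8
ADD     → 12 24 -8
MUL     → 12 -192
NEG     → 12 192
PUSH -9 → 12 192 -9
MOD     → 12 3
MUL     → 36

36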